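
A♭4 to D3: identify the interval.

diminished twelfth

Descending from Ab4 to D3 is the same interval as ascending D3 to Ab4.
D to A spans five letter names (D-E-F-G-A), plus an octave, so the interval is some kind of twelfth.
The perfect twelfth is 19 semitones; here we have 18, one semitone narrower: diminished.
(Equivalently, a compound diminished fifth: a diminished fifth plus an octave.)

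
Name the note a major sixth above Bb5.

G6

Counting six letter names up from B lands on G.
A major sixth is 9 semitones; 9 semitones up from Bb5 gives G6.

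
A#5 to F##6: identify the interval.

major sixth

A to F spans six letter names (A-B-C-D-E-F): a sixth.
A#5 to F##6 is 9 semitones, matching the major sixth exactly, so the quality is major.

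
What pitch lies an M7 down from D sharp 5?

E 4

Seven letter names down from D: E.
Moving 11 semitones down from D#5 (the size of a major seventh) reaches E4.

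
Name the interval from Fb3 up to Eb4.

major seventh

F to E spans seven letter names (F-G-A-B-C-D-E): a seventh.
Fb3 to Eb4 is 11 semitones, matching the major seventh exactly, so the quality is major.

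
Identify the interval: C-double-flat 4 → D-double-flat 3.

minor seventh

Descending from Cbb4 to Dbb3 is the same interval as ascending Dbb3 to Cbb4.
D to C spans seven letter names (D-E-F-G-A-B-C), so the interval is some kind of seventh.
Dbb3 to Cbb4 is 10 semitones, a half step short of the major seventh (11), so this is minor.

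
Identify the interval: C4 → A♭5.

C to A spans six letter names (C-D-E-F-G-A), plus an octave: a thirteenth.
At 20 semitones, C4→Ab5 falls one short of a major thirteenth: minor.
(Equivalently, a compound minor sixth: a minor sixth plus an octave.)

minor 13th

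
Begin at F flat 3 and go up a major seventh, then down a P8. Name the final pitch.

Fb3 up a major seventh → Eb4 (11 semitones).
Down a perfect octave from Eb4: Eb3 (12 semitones down).

E flat 3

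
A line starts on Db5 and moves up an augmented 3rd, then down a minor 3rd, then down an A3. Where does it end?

Bb4

An augmented third up from Db5 is F#5.
Down a minor third from F#5: D#5 (3 semitones down).
An augmented third down from D#5 is Bb4.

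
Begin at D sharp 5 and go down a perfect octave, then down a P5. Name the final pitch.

G sharp 3

A perfect octave down from D#5 is D#4.
A perfect fifth down from D#4 is G#3.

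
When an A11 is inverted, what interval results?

First reduce the compound augmented eleventh to its simple form, an augmented fourth.
Inverted interval numbers add to nine, so a fourth pairs with a fifth (4 + 5 = 9).
The quality also flips — augmented becomes diminished — giving a diminished fifth.

diminished fifth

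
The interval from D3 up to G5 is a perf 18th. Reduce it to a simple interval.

P4

Each octave removed subtracts seven from the number: 18 − 14 = 4.
So a perfect eighteenth is 2 octaves plus a perfect fourth. The quality is unchanged.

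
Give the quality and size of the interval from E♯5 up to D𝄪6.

E to D spans seven letter names (E-F-G-A-B-C-D) — that makes it a seventh of some quality.
The major seventh spans 11 semitones, and E#5 to D##6 is exactly 11 semitones — so this is a major seventh.

major seventh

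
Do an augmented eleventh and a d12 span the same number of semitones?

An augmented eleventh spans 18 semitones, and a diminished twelfth also spans 18 semitones — they're enharmonic.

Yes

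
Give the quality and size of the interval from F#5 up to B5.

P4

F to B spans four letter names (F-G-A-B) — that makes it a fourth of some quality.
Counting semitones, F#5→B5 is 5, which is the perfect fourth.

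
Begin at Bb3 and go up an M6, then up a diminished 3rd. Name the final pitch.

Bbb4

Bb3 up a major sixth → G4 (9 semitones).
G4 up a diminished third → Bbb4 (2 semitones).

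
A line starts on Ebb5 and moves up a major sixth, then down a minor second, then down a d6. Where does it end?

Ebb5 up a major sixth → Cb6 (9 semitones).
A minor second down from Cb6 is Bb5.
Bb5 down a diminished sixth → D#5 (7 semitones).

D#5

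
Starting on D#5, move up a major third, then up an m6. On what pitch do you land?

D#5 up a major third → F##5 (4 semitones).
F##5 up a minor sixth → D#6 (8 semitones).

D#6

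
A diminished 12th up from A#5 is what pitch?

E7

The twelfth's letter: A up five letter names plus an octave → E.
A diminished twelfth spans 18 semitones, so from A#5 the target pitch is E7.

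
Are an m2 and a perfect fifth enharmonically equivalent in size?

No

A minor second spans 1 semitone; a perfect fifth spans 7 semitones. They differ by 6.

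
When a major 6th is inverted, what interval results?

minor third

Interval numbers invert to sum to nine: 6 + 3 = 9, so a sixth inverts to a third.
The quality also flips — major becomes minor — giving a minor third.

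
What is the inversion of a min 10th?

major sixth

First reduce the compound minor tenth to its simple form, a minor third.
Inverted interval numbers add to nine, so a third pairs with a sixth (3 + 6 = 9).
And minor becomes major under inversion, so we get a major sixth.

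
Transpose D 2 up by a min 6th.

Counting six letter names up from D lands on B.
A minor sixth spans 8 semitones, so from D2 the target pitch is Bb2.

B-flat 2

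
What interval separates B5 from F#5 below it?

Descending from B5 to F#5 is the same interval as ascending F#5 to B5.
F to B spans four letter names (F-G-A-B) — that makes it a fourth of some quality.
Counting semitones, F#5→B5 is 5, which is the perfect fourth.

perfect fourth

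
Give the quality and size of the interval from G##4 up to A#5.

G to A spans two letter names (G-A), plus an octave: a ninth.
A major ninth would be 14 semitones, but G##4 to A#5 is 13 — one semitone narrower, making it a minor ninth.
(Equivalently, a compound minor second: a minor second plus an octave.)

minor ninth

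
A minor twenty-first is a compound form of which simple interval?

Subtracting seven from the interval number removes an octave: 21 − 14 = 7.
So a minor twenty-first is 2 octaves plus a minor seventh. The quality is unchanged.

minor seventh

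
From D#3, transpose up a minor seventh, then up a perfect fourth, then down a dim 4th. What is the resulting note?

C##4

Up a minor seventh from D#3: C#4 (10 semitones up).
C#4 up a perfect fourth → F#4 (5 semitones).
F#4 down a diminished fourth → C##4 (4 semitones).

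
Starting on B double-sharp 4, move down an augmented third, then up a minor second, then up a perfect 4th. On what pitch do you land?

Down an augmented third from B##4: G#4 (5 semitones down).
Up a minor second from G#4: A4 (1 semitone up).
Up a perfect fourth from A4: D5 (5 semitones up).

D 5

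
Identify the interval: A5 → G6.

minor seventh

A to G spans seven letter names (A-B-C-D-E-F-G): a seventh.
A major seventh would be 11 semitones, but A5 to G6 is 10 — one semitone narrower, making it a minor seventh.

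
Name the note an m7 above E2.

D3

The seventh takes the letter from E up to D.
A minor seventh spans 10 semitones, so from E2 the target pitch is D3.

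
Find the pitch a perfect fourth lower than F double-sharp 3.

C double-sharp 3

Four letter names down from F: C.
A perfect fourth spans 5 semitones, so from F##3 the target pitch is C##3.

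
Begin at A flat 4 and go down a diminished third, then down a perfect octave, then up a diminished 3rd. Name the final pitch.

A flat 3

A diminished third down from Ab4 is F#4.
Down a perfect octave from F#4: F#3 (12 semitones down).
F#3 up a diminished third → Ab3 (2 semitones).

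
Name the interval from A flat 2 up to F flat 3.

minor sixth

A to F spans six letter names (A-B-C-D-E-F) — that makes it a sixth of some quality.
Ab2 to Fb3 is 8 semitones, a half step short of the major sixth (9), so this is minor.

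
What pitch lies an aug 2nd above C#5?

D##5

The second takes the letter from C up to D.
An augmented second spans 3 semitones, so from C#5 the target pitch is D##5.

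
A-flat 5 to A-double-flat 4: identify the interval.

A8

Descending from Ab5 to Abb4 is the same interval as ascending Abb4 to Ab5.
A to A is the same letter name, plus an octave — that makes it an octave of some quality.
Abb4 to Ab5 spans 13 semitones — one semitone wider than the perfect octave (12) — giving an augmented octave.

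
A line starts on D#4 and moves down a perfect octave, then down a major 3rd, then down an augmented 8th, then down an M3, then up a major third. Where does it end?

Down a perfect octave from D#4: D#3 (12 semitones down).
A major third down from D#3 is B2.
An augmented octave down from B2 is Bb1.
A major third down from Bb1 is Gb1.
Up a major third from Gb1: Bb1 (4 semitones up).

Bb1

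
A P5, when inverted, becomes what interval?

perfect fourth

Inverted interval numbers add to nine, so a fifth pairs with a fourth (5 + 4 = 9).
Quality inverts too: perfect stays perfect. That makes the inversion a perfect fourth.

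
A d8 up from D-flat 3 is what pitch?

For an octave the letter name doesn't change: still D, an octave up.
A diminished octave spans 11 semitones, so from Db3 the target pitch is Dbb4.

D-double-flat 4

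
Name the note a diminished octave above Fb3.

An octave keeps the letter name F, an octave up from F.
A diminished octave is 11 semitones; 11 semitones up from Fb3 gives Fbb4.

Fbb4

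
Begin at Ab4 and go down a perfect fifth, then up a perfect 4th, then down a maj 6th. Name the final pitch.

Bbb3

A perfect fifth down from Ab4 is Db4.
Db4 up a perfect fourth → Gb4 (5 semitones).
Down a major sixth from Gb4: Bbb3 (9 semitones down).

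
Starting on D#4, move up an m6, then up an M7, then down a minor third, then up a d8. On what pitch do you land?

Up a minor sixth from D#4: B4 (8 semitones up).
A major seventh up from B4 is A#5.
Down a minor third from A#5: F##5 (3 semitones down).
A diminished octave up from F##5 is F#6.

F#6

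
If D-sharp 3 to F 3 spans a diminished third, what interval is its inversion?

augmented sixth

The rule of nine gives the new number: 9 − 3 = 6, so a third becomes a sixth.
And diminished becomes augmented under inversion, so we get an augmented sixth.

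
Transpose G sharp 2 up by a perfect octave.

An octave keeps the letter name G, an octave up from G.
Moving 12 semitones up from G#2 (the size of a perfect octave) reaches G#3.

G sharp 3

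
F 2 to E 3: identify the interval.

major seventh

F to E spans seven letter names (F-G-A-B-C-D-E), so the interval is some kind of seventh.
Counting semitones, F2→E3 is 11, which is the major seventh.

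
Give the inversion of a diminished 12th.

augmented fourth

First reduce the compound diminished twelfth to its simple form, a diminished fifth.
The rule of nine gives the new number: 9 − 5 = 4, so a fifth becomes a fourth.
The quality also flips — diminished becomes augmented — giving an augmented fourth.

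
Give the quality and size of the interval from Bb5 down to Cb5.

M7

Descending from Bb5 to Cb5 is the same interval as ascending Cb5 to Bb5.
C to B spans seven letter names (C-D-E-F-G-A-B) — that makes it a seventh of some quality.
The major seventh spans 11 semitones, and Cb5 to Bb5 is exactly 11 semitones — so this is a major seventh.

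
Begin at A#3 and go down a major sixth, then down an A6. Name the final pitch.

Down a major sixth from A#3: C#3 (9 semitones down).
Down an augmented sixth from C#3: Eb2 (10 semitones down).

Eb2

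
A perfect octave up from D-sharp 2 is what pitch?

D-sharp 3

For an octave the letter name doesn't change: still D, an octave up.
A perfect octave spans 12 semitones, so from D#2 the target pitch is D#3.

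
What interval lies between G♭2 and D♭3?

G to D spans five letter names (G-A-B-C-D): a fifth.
The perfect fifth spans 7 semitones, and Gb2 to Db3 is exactly 7 semitones — so this is a perfect fifth.

perfect 5th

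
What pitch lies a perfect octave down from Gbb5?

The letter stays G (same as the start), shifted an octave down.
A perfect octave is 12 semitones; 12 semitones down from Gbb5 gives Gbb4.

Gbb4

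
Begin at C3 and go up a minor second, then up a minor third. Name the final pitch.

A minor second up from C3 is Db3.
A minor third up from Db3 is Fb3.

Fb3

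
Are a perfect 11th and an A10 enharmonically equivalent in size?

Yes

A perfect eleventh = 17 semitones = an augmented tenth; enharmonically equal.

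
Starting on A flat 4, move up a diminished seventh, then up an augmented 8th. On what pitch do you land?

Ab4 up a diminished seventh → Gbb5 (9 semitones).
An augmented octave up from Gbb5 is Gb6.

G flat 6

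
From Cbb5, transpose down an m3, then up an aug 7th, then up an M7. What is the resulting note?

F#6

Cbb5 down a minor third → Abb4 (3 semitones).
Up an augmented seventh from Abb4: G5 (12 semitones up).
Up a major seventh from G5: F#6 (11 semitones up).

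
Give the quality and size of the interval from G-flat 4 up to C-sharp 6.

G to C spans four letter names (G-A-B-C), plus an octave, so the interval is some kind of eleventh.
The perfect eleventh is 17 semitones; here we have 19, two semitones wider: doubly augmented.
(Equivalently, a compound doubly augmented fourth: a doubly augmented fourth plus an octave.)

doubly augmented 11th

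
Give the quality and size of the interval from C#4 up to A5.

C to A spans six letter names (C-D-E-F-G-A), plus an octave, so the interval is some kind of thirteenth.
A major thirteenth would be 21 semitones, but C#4 to A5 is 20 — one semitone narrower, making it a minor thirteenth.
(Equivalently, a compound minor sixth: a minor sixth plus an octave.)

m13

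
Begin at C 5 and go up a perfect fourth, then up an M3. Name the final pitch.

A perfect fourth up from C5 is F5.
Up a major third from F5: A5 (4 semitones up).

A 5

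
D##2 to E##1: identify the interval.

minor seventh

Descending from D##2 to E##1 is the same interval as ascending E##1 to D##2.
E to D spans seven letter names (E-F-G-A-B-C-D) — that makes it a seventh of some quality.
At 10 semitones, E##1→D##2 falls one short of a major seventh: minor.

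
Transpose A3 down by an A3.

Counting three letter names down from A lands on F.
An augmented third is 5 semitones; 5 semitones down from A3 gives Fb3.

Fb3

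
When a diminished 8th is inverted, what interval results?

A1

The rule of nine gives the new number: 9 − 8 = 1, so an octave becomes a unison.
Quality inverts too: diminished becomes augmented. That makes the inversion an augmented unison.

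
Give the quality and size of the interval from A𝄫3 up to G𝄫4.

A to G spans seven letter names (A-B-C-D-E-F-G) — that makes it a seventh of some quality.
A major seventh would be 11 semitones, but Abb3 to Gbb4 is 10 — one semitone narrower, making it a minor seventh.

m7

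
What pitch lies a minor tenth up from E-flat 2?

The tenth's letter: E up three letter names plus an octave → G.
Moving 15 semitones up from Eb2 (the size of a minor tenth) reaches Gb3.

G-flat 3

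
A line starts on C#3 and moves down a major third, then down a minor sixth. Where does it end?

Down a major third from C#3: A2 (4 semitones down).
A2 down a minor sixth → C#2 (8 semitones).

C#2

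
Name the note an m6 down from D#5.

Counting six letter names down from D lands on F.
A minor sixth is 8 semitones; 8 semitones down from D#5 gives F##4.

F##4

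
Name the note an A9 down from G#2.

F1

Counting two letter names plus an octave down from G lands on F.
An augmented ninth spans 15 semitones, so from G#2 the target pitch is F1.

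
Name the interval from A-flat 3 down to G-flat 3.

M2

Descending from Ab3 to Gb3 is the same interval as ascending Gb3 to Ab3.
G to A spans two letter names (G-A) — that makes it a second of some quality.
The major second spans 2 semitones, and Gb3 to Ab3 is exactly 2 semitones — so this is a major second.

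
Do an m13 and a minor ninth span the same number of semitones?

A minor thirteenth is 20 semitones but a minor ninth is 13 semitones — different sizes.

No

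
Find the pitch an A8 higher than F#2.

For an octave the letter name doesn't change: still F, an octave up.
An augmented octave spans 13 semitones, so from F#2 the target pitch is F##3.

F##3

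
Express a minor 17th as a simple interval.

minor third

Each octave removed subtracts seven from the number: 17 − 14 = 3.
That makes a minor seventeenth a compound minor third — 2 octaves plus a minor third.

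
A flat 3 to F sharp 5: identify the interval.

augmented thirteenth

A to F spans six letter names (A-B-C-D-E-F), plus an octave, so the interval is some kind of thirteenth.
Ab3 to F#5 spans 22 semitones — one semitone wider than the major thirteenth (21) — giving an augmented thirteenth.
(Equivalently, a compound augmented sixth: an augmented sixth plus an octave.)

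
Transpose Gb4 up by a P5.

Five letter names up from G: D.
A perfect fifth is 7 semitones; 7 semitones up from Gb4 gives Db5.

Db5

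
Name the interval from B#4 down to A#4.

Descending from B#4 to A#4 is the same interval as ascending A#4 to B#4.
A to B spans two letter names (A-B) — that makes it a second of some quality.
The major second spans 2 semitones, and A#4 to B#4 is exactly 2 semitones — so this is a major second.

M2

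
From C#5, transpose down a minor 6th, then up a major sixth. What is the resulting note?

C##5

A minor sixth down from C#5 is E#4.
Up a major sixth from E#4: C##5 (9 semitones up).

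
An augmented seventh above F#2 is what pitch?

E##3

Seven letter names up from F: E.
An augmented seventh spans 12 semitones, so from F#2 the target pitch is E##3.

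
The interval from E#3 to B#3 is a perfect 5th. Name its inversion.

Interval numbers invert to sum to nine: 5 + 4 = 9, so a fifth inverts to a fourth.
And perfect stays perfect under inversion, so we get a perfect fourth.

perfect fourth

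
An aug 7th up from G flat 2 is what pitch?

F sharp 3

Counting seven letter names up from G lands on F.
An augmented seventh spans 12 semitones, so from Gb2 the target pitch is F#3.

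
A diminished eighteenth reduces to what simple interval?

d4

Subtracting seven from the interval number removes an octave: 18 − 14 = 4.
That makes a diminished eighteenth a compound diminished fourth — 2 octaves plus a diminished fourth.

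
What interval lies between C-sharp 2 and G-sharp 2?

C to G spans five letter names (C-D-E-F-G), so the interval is some kind of fifth.
Counting semitones, C#2→G#2 is 7, which is the perfect fifth.

perfect fifth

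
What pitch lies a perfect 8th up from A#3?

For an octave the letter name doesn't change: still A, an octave up.
A perfect octave is 12 semitones; 12 semitones up from A#3 gives A#4.

A#4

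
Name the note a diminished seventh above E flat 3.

Seven letter names up from E: D.
A diminished seventh spans 9 semitones, so from Eb3 the target pitch is Dbb4.

D double-flat 4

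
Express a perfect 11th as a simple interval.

P4

Subtracting seven from the interval number removes an octave: 11 − 7 = 4.
That makes a perfect eleventh a compound perfect fourth — an octave plus a perfect fourth.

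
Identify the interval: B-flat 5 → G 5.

Descending from Bb5 to G5 is the same interval as ascending G5 to Bb5.
G to B spans three letter names (G-A-B): a third.
A major third would be 4 semitones, but G5 to Bb5 is 3 — one semitone narrower, making it a minor third.

minor 3rd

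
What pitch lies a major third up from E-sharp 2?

G-double-sharp 2

Three letter names up from E: G.
A major third is 4 semitones; 4 semitones up from E#2 gives G##2.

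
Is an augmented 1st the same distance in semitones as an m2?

Yes

Both span 1 semitone: an augmented unison and a minor second are the same chromatic distance.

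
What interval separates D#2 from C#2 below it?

M2

Descending from D#2 to C#2 is the same interval as ascending C#2 to D#2.
C to D spans two letter names (C-D), so the interval is some kind of second.
C#2 to D#2 is 2 semitones, matching the major second exactly, so the quality is major.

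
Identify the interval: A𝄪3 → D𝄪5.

A to D spans four letter names (A-B-C-D), plus an octave, so the interval is some kind of eleventh.
The perfect eleventh spans 17 semitones, and A##3 to D##5 is exactly 17 semitones — so this is a perfect eleventh.
(Equivalently, a compound perfect fourth: a perfect fourth plus an octave.)

perfect eleventh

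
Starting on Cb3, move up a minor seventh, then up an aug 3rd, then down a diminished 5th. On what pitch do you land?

Up a minor seventh from Cb3: Bbb3 (10 semitones up).
Up an augmented third from Bbb3: D4 (5 semitones up).
A diminished fifth down from D4 is G#3.

G#3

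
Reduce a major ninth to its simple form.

M2

Take out an octave (7 from the number): 9 − 7 = 2.
That makes a major ninth a compound major second — an octave plus a major second.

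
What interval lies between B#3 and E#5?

B to E spans four letter names (B-C-D-E), plus an octave: an eleventh.
Counting semitones, B#3→E#5 is 17, which is the perfect eleventh.
(Equivalently, a compound perfect fourth: a perfect fourth plus an octave.)

P11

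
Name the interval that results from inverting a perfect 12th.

First reduce the compound perfect twelfth to its simple form, a perfect fifth.
Interval numbers invert to sum to nine: 5 + 4 = 9, so a fifth inverts to a fourth.
Quality inverts too: perfect stays perfect. That makes the inversion a perfect fourth.

perfect fourth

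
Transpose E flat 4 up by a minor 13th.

C flat 6

Counting six letter names plus an octave up from E lands on C.
A minor thirteenth spans 20 semitones, so from Eb4 the target pitch is Cb6.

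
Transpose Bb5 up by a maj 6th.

Counting six letter names up from B lands on G.
A major sixth spans 9 semitones, so from Bb5 the target pitch is G6.

G6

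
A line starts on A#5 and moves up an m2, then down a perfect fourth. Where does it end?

F#5

A#5 up a minor second → B5 (1 semitone).
Down a perfect fourth from B5: F#5 (5 semitones down).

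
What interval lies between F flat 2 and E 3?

F to E spans seven letter names (F-G-A-B-C-D-E): a seventh.
Fb2 to E3 spans 12 semitones — one semitone wider than the major seventh (11) — giving an augmented seventh.

augmented 7th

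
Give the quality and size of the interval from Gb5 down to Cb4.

Descending from Gb5 to Cb4 is the same interval as ascending Cb4 to Gb5.
C to G spans five letter names (C-D-E-F-G), plus an octave: a twelfth.
The perfect twelfth spans 19 semitones, and Cb4 to Gb5 is exactly 19 semitones — so this is a perfect twelfth.
(Equivalently, a compound perfect fifth: a perfect fifth plus an octave.)

perfect 12th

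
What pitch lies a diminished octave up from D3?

Db4

The letter stays D (same as the start), shifted an octave up.
A diminished octave spans 11 semitones, so from D3 the target pitch is Db4.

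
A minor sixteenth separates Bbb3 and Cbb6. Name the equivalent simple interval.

m2

Take out 2 octaves (14 from the number): 16 − 14 = 2.
That makes a minor sixteenth a compound minor second — 2 octaves plus a minor second.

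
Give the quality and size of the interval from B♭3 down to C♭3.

Descending from Bb3 to Cb3 is the same interval as ascending Cb3 to Bb3.
C to B spans seven letter names (C-D-E-F-G-A-B), so the interval is some kind of seventh.
Cb3 to Bb3 is 11 semitones, matching the major seventh exactly, so the quality is major.

major seventh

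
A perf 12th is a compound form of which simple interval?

P5

Take out an octave (7 from the number): 12 − 7 = 5.
Quality carries through unchanged, so the simple form is a perfect fifth.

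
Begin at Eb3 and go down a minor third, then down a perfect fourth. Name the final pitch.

Eb3 down a minor third → C3 (3 semitones).
Down a perfect fourth from C3: G2 (5 semitones down).

G2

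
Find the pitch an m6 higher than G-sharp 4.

Six letter names up from G: E.
Moving 8 semitones up from G#4 (the size of a minor sixth) reaches E5.

E 5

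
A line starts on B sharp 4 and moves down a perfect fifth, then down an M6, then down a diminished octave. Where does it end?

G double-sharp 2

B#4 down a perfect fifth → E#4 (7 semitones).
E#4 down a major sixth → G#3 (9 semitones).
G#3 down a diminished octave → G##2 (11 semitones).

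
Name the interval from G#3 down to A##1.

d14

Descending from G#3 to A##1 is the same interval as ascending A##1 to G#3.
A to G spans seven letter names (A-B-C-D-E-F-G), plus an octave: a fourteenth.
The major fourteenth is 23 semitones; here we have 21, two semitones narrower: diminished.
(Equivalently, a compound diminished seventh: a diminished seventh plus an octave.)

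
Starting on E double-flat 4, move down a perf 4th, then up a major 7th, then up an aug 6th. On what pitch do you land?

A perfect fourth down from Ebb4 is Bbb3.
A major seventh up from Bbb3 is Ab4.
Ab4 up an augmented sixth → F#5 (10 semitones).

F sharp 5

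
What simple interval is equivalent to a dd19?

doubly diminished fifth

Take out 2 octaves (14 from the number): 19 − 14 = 5.
Quality carries through unchanged, so the simple form is a doubly diminished fifth.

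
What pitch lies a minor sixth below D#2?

Six letter names down from D: F.
A minor sixth is 8 semitones; 8 semitones down from D#2 gives F##1.

F##1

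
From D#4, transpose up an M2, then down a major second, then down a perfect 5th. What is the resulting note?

G#3

A major second up from D#4 is E#4.
E#4 down a major second → D#4 (2 semitones).
A perfect fifth down from D#4 is G#3.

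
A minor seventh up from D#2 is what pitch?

The seventh takes the letter from D up to C.
A minor seventh is 10 semitones; 10 semitones up from D#2 gives C#3.

C#3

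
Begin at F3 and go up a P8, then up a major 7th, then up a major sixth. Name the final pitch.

C#6

F3 up a perfect octave → F4 (12 semitones).
A major seventh up from F4 is E5.
E5 up a major sixth → C#6 (9 semitones).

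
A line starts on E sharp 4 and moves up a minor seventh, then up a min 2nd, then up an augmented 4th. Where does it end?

Up a minor seventh from E#4: D#5 (10 semitones up).
Up a minor second from D#5: E5 (1 semitone up).
E5 up an augmented fourth → A#5 (6 semitones).

A sharp 5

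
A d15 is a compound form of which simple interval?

diminished octave

Take out an octave (7 from the number): 15 − 7 = 8.
So a diminished fifteenth is an octave plus a diminished octave. The quality is unchanged.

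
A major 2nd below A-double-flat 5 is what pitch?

The second takes the letter from A down to G.
A major second spans 2 semitones, so from Abb5 the target pitch is Gbb5.

G-double-flat 5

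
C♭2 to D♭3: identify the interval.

major 9th

C to D spans two letter names (C-D), plus an octave: a ninth.
Cb2 to Db3 is 14 semitones, matching the major ninth exactly, so the quality is major.
(Equivalently, a compound major second: a major second plus an octave.)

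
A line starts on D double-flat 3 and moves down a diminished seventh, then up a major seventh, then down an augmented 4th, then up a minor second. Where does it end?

Dbb3 down a diminished seventh → Eb2 (9 semitones).
A major seventh up from Eb2 is D3.
Down an augmented fourth from D3: Ab2 (6 semitones down).
Ab2 up a minor second → Bbb2 (1 semitone).

B double-flat 2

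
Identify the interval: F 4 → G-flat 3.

Descending from F4 to Gb3 is the same interval as ascending Gb3 to F4.
G to F spans seven letter names (G-A-B-C-D-E-F): a seventh.
Counting semitones, Gb3→F4 is 11, which is the major seventh.

M7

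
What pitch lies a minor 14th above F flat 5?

The fourteenth's letter: F up seven letter names plus an octave → E.
A minor fourteenth spans 22 semitones, so from Fb5 the target pitch is Ebb7.

E double-flat 7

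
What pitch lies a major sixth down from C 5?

E flat 4

Counting six letter names down from C lands on E.
A major sixth spans 9 semitones, so from C5 the target pitch is Eb4.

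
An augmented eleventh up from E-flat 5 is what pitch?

A 6

Counting four letter names plus an octave up from E lands on A.
Moving 18 semitones up from Eb5 (the size of an augmented eleventh) reaches A6.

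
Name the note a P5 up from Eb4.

Bb4

Five letter names up from E: B.
A perfect fifth spans 7 semitones, so from Eb4 the target pitch is Bb4.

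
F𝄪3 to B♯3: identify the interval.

F to B spans four letter names (F-G-A-B): a fourth.
Counting semitones, F##3→B#3 is 5, which is the perfect fourth.

perfect fourth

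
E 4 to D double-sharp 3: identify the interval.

Descending from E4 to D##3 is the same interval as ascending D##3 to E4.
D to E spans two letter names (D-E), plus an octave — that makes it a ninth of some quality.
D##3 to E4 spans 12 semitones — two semitones narrower than the major ninth (14) — giving a diminished ninth.

diminished 9th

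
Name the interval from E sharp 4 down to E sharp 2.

perfect 15th

Descending from E#4 to E#2 is the same interval as ascending E#2 to E#4.
E to E is the same letter name, plus 2 octaves — that makes it a fifteenth of some quality.
The perfect fifteenth spans 24 semitones, and E#2 to E#4 is exactly 24 semitones — so this is a perfect fifteenth.
(Equivalently, a compound perfect octave: a perfect octave plus an octave.)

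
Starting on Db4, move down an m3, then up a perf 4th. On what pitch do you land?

Down a minor third from Db4: Bb3 (3 semitones down).
A perfect fourth up from Bb3 is Eb4.

Eb4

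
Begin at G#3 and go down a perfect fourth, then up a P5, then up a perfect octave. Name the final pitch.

A#4

G#3 down a perfect fourth → D#3 (5 semitones).
A perfect fifth up from D#3 is A#3.
Up a perfect octave from A#3: A#4 (12 semitones up).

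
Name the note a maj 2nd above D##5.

Counting two letter names up from D lands on E.
A major second spans 2 semitones, so from D##5 the target pitch is E##5.

E##5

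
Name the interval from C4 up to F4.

P4

C to F spans four letter names (C-D-E-F) — that makes it a fourth of some quality.
Counting semitones, C4→F4 is 5, which is the perfect fourth.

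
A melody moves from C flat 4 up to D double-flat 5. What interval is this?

C to D spans two letter names (C-D), plus an octave — that makes it a ninth of some quality.
At 13 semitones, Cb4→Dbb5 falls one short of a major ninth: minor.
(Equivalently, a compound minor second: a minor second plus an octave.)

m9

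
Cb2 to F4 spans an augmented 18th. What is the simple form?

augmented fourth

Each octave removed subtracts seven from the number: 18 − 14 = 4.
So an augmented eighteenth is 2 octaves plus an augmented fourth. The quality is unchanged.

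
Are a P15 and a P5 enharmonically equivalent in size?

No

A perfect fifteenth is 24 semitones but a perfect fifth is 7 semitones — different sizes.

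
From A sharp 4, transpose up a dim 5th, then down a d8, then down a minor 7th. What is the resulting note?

F double-sharp 3

Up a diminished fifth from A#4: E5 (6 semitones up).
A diminished octave down from E5 is E#4.
E#4 down a minor seventh → F##3 (10 semitones).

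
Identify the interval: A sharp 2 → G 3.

diminished seventh

A to G spans seven letter names (A-B-C-D-E-F-G) — that makes it a seventh of some quality.
A major seventh would be 11 semitones; A#2 to G3 is 9, two semitones narrower, so the interval is diminished.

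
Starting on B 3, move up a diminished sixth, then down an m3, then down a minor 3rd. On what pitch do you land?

C 4

A diminished sixth up from B3 is Gb4.
Down a minor third from Gb4: Eb4 (3 semitones down).
A minor third down from Eb4 is C4.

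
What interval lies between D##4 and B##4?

D to B spans six letter names (D-E-F-G-A-B), so the interval is some kind of sixth.
The major sixth spans 9 semitones, and D##4 to B##4 is exactly 9 semitones — so this is a major sixth.

major sixth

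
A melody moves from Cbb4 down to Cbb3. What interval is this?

Descending from Cbb4 to Cbb3 is the same interval as ascending Cbb3 to Cbb4.
C to C is the same letter name, plus an octave, so the interval is some kind of octave.
Counting semitones, Cbb3→Cbb4 is 12, which is the perfect octave.

perfect octave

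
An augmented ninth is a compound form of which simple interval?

augmented 2nd

Subtracting seven from the interval number removes an octave: 9 − 7 = 2.
Quality carries through unchanged, so the simple form is an augmented second.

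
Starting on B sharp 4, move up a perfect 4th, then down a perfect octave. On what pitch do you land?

E sharp 4

B#4 up a perfect fourth → E#5 (5 semitones).
E#5 down a perfect octave → E#4 (12 semitones).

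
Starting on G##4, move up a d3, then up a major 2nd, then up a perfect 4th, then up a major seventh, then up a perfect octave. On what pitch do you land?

A diminished third up from G##4 is B4.
B4 up a major second → C#5 (2 semitones).
C#5 up a perfect fourth → F#5 (5 semitones).
Up a major seventh from F#5: E#6 (11 semitones up).
E#6 up a perfect octave → E#7 (12 semitones).

E#7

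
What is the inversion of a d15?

First reduce the compound diminished fifteenth to its simple form, a diminished octave.
Interval numbers invert to sum to nine: 8 + 1 = 9, so an octave inverts to a unison.
Quality inverts too: diminished becomes augmented. That makes the inversion an augmented unison.

augmented 1st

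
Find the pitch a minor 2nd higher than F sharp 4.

G 4

Counting two letter names up from F lands on G.
Moving 1 semitone up from F#4 (the size of a minor second) reaches G4.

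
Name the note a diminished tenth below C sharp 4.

A double-sharp 2

The tenth's letter: C down three letter names plus an octave → A.
A diminished tenth is 14 semitones; 14 semitones down from C#4 gives A##2.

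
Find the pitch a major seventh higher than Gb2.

F3

Counting seven letter names up from G lands on F.
A major seventh is 11 semitones; 11 semitones up from Gb2 gives F3.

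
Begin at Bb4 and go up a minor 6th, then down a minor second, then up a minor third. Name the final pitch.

Ab5

Bb4 up a minor sixth → Gb5 (8 semitones).
Down a minor second from Gb5: F5 (1 semitone down).
A minor third up from F5 is Ab5.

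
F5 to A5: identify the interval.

major third

F to A spans three letter names (F-G-A) — that makes it a third of some quality.
F5 to A5 is 4 semitones, matching the major third exactly, so the quality is major.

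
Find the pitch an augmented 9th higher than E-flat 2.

Two letters up from E (plus an octave) reaches F.
An augmented ninth spans 15 semitones, so from Eb2 the target pitch is F#3.

F-sharp 3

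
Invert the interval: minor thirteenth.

M3

First reduce the compound minor thirteenth to its simple form, a minor sixth.
Inverted interval numbers add to nine, so a sixth pairs with a third (6 + 3 = 9).
The quality also flips — minor becomes major — giving a major third.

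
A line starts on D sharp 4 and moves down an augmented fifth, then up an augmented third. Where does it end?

Down an augmented fifth from D#4: G3 (8 semitones down).
Up an augmented third from G3: B#3 (5 semitones up).

B sharp 3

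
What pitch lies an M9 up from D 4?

E 5

The ninth's letter: D up two letter names plus an octave → E.
A major ninth spans 14 semitones, so from D4 the target pitch is E5.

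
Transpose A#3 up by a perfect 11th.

Counting four letter names plus an octave up from A lands on D.
Moving 17 semitones up from A#3 (the size of a perfect eleventh) reaches D#5.

D#5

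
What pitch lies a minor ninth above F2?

The ninth's letter: F up two letter names plus an octave → G.
A minor ninth spans 13 semitones, so from F2 the target pitch is Gb3.

Gb3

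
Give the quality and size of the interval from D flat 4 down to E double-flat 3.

major seventh

Descending from Db4 to Ebb3 is the same interval as ascending Ebb3 to Db4.
E to D spans seven letter names (E-F-G-A-B-C-D) — that makes it a seventh of some quality.
Counting semitones, Ebb3→Db4 is 11, which is the major seventh.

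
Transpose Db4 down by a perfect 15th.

For a fifteenth the letter name doesn't change: still D, two octaves down.
Moving 24 semitones down from Db4 (the size of a perfect fifteenth) reaches Db2.

Db2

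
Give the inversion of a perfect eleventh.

First reduce the compound perfect eleventh to its simple form, a perfect fourth.
Interval numbers invert to sum to nine: 4 + 5 = 9, so a fourth inverts to a fifth.
The quality also flips — perfect stays perfect — giving a perfect fifth.

perfect fifth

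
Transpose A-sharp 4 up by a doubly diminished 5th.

E-flat 5

Five letter names up from A: E.
A doubly diminished fifth spans 5 semitones, so from A#4 the target pitch is Eb5.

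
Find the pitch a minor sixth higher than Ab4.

Counting six letter names up from A lands on F.
A minor sixth spans 8 semitones, so from Ab4 the target pitch is Fb5.

Fb5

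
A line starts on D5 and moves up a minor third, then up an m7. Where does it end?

Eb6

D5 up a minor third → F5 (3 semitones).
A minor seventh up from F5 is Eb6.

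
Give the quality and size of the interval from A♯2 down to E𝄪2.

diminished fourth

Descending from A#2 to E##2 is the same interval as ascending E##2 to A#2.
E to A spans four letter names (E-F-G-A), so the interval is some kind of fourth.
The perfect fourth is 5 semitones; here we have 4, one semitone narrower: diminished.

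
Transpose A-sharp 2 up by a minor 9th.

Two letters up from A (plus an octave) reaches B.
A minor ninth is 13 semitones; 13 semitones up from A#2 gives B3.

B 3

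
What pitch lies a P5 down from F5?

Five letter names down from F: B.
A perfect fifth spans 7 semitones, so from F5 the target pitch is Bb4.

Bb4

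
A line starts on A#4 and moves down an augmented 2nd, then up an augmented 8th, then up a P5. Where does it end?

Down an augmented second from A#4: G4 (3 semitones down).
Up an augmented octave from G4: G#5 (13 semitones up).
A perfect fifth up from G#5 is D#6.

D#6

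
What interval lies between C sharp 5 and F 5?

diminished fourth

C to F spans four letter names (C-D-E-F) — that makes it a fourth of some quality.
C#5 to F5 spans 4 semitones — one semitone narrower than the perfect fourth (5) — giving a diminished fourth.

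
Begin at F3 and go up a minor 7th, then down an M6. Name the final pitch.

A minor seventh up from F3 is Eb4.
Eb4 down a major sixth → Gb3 (9 semitones).

Gb3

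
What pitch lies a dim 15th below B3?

B#1

A fifteenth keeps the letter name B, two octaves down from B.
A diminished fifteenth is 23 semitones; 23 semitones down from B3 gives B#1.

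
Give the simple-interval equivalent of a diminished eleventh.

d4

Take out an octave (7 from the number): 11 − 7 = 4.
Quality carries through unchanged, so the simple form is a diminished fourth.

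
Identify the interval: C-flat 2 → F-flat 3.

perfect eleventh

C to F spans four letter names (C-D-E-F), plus an octave, so the interval is some kind of eleventh.
Cb2 to Fb3 is 17 semitones, matching the perfect eleventh exactly, so the quality is perfect.
(Equivalently, a compound perfect fourth: a perfect fourth plus an octave.)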